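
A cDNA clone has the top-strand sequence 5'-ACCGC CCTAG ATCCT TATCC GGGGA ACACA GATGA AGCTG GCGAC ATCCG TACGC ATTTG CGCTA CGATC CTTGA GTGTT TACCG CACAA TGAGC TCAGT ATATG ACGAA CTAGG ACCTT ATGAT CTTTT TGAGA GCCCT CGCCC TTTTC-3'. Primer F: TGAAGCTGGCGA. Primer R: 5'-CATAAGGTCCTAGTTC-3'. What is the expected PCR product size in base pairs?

91 bp

The forward primer matches the template at positions 33–44.
Taking the reverse complement of CATAAGGTCCTAGTTC gives GAACTAGGACCTTATG, found at positions 108–123 on the template; the primer anneals here to the top strand with its 3' end pointing upstream.
The product runs from position 33 to position 123, so its length is 123 − 33 + 1 = 91 bp.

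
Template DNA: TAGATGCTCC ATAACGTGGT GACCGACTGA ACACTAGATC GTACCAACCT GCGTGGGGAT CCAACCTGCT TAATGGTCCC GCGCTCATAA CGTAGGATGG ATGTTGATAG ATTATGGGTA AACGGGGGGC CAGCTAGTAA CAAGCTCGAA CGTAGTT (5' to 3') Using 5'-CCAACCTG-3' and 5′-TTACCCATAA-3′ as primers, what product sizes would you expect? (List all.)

The forward primer CCAACCTG matches the top strand at positions 44–51, 61–68.
The reverse primer's reverse complement is TTATGGGTAA, matching at positions 112–121.
Each forward site pairs with the reverse site to give a product ending at position 121: sizes 78, 61 bp.

78 bp, 61 bp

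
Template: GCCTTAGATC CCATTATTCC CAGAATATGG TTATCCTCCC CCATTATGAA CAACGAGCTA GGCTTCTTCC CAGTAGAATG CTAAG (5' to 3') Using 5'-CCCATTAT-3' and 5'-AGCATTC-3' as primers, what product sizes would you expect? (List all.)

73 bp, 43 bp

The forward primer CCCATTAT matches the top strand at positions 10–17, 40–47.
The reverse primer's reverse complement is GAATGCT, matching at positions 76–82.
Each forward site pairs with the reverse site to give a product ending at position 82: sizes 73, 43 bp.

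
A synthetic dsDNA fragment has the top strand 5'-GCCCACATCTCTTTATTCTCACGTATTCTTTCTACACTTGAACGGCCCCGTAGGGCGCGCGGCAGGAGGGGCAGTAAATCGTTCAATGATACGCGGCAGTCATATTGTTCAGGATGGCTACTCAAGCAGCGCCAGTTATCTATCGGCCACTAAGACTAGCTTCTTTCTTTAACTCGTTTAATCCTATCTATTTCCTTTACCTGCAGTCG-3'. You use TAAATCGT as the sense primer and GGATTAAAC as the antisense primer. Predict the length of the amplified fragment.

The forward primer matches the template at positions 75–82.
Reverse complement of the reverse primer: GTTTAATCC. This occurs on the top strand at positions 176–184.
The product runs from position 75 to position 184, so its length is 184 − 75 + 1 = 110 bp.

110 bp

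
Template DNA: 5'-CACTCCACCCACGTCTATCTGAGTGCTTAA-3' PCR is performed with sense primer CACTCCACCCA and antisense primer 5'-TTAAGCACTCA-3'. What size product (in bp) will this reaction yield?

30 bp

The forward primer matches the template at positions 1–11.
Reverse complement of the reverse primer: TGAGTGCTTAA. This occurs on the top strand at positions 20–30.
Product length = (reverse-primer end) − (forward-primer start) + 1 = 30 − 1 + 1 = 30 bp.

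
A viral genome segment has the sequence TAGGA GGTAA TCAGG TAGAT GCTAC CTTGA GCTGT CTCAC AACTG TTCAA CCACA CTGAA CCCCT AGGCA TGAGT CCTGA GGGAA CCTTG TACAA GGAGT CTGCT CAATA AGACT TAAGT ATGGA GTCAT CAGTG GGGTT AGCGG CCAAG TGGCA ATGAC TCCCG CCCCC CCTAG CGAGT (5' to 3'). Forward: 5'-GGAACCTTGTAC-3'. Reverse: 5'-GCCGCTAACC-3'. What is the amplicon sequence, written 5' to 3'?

Forward primer GGAACCTTGTAC is found on the top strand at positions 82–93.
The reverse primer's reverse complement is GGTTAGCGGC, which matches the template at positions 137–146.
The product is the template from position 82 through 146 (65 bp).

5'-GGAACCTTGTACAAGGAGTCTGCTCAATAAGACTTAAGTATGGAGTCATCAGTGGGGTTAGCGGC-3'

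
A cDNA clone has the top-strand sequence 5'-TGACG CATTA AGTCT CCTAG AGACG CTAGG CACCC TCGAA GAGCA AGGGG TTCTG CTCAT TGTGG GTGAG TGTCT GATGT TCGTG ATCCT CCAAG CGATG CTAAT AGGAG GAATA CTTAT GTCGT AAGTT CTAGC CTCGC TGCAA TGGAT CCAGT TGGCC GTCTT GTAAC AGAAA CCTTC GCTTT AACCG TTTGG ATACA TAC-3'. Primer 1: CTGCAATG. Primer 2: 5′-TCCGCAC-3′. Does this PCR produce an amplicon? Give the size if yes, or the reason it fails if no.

No product — primer 2 has no binding site in the template.

Primer 2 (TCCGCAC) does not match the top strand, and its reverse complement GTGCGGA does not match either.
With no annealing site for primer 2, no amplification occurs.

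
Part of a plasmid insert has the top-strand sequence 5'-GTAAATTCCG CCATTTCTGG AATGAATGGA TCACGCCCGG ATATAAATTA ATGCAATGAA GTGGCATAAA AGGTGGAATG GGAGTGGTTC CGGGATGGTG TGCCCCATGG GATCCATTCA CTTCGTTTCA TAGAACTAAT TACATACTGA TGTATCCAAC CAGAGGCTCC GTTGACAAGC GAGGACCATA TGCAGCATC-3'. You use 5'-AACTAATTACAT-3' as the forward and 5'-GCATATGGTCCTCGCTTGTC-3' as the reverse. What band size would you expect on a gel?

60 bp

The forward primer matches the template at positions 134–145.
Taking the reverse complement of GCATATGGTCCTCGCTTGTC gives GACAAGCGAGGACCATATGC, found at positions 174–193 on the template; the primer anneals here to the top strand with its 3' end pointing upstream.
Product length = (reverse-primer end) − (forward-primer start) + 1 = 193 − 134 + 1 = 60 bp.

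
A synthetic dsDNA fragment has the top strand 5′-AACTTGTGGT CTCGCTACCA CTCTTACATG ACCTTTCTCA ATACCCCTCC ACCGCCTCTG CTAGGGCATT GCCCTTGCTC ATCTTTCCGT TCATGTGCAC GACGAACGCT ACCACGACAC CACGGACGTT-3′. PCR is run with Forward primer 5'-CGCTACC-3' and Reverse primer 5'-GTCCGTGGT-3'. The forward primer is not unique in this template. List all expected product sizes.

115 bp, 21 bp

The forward primer CGCTACC matches the top strand at positions 13–19, 107–113.
The reverse primer's reverse complement is ACCACGGAC, matching at positions 119–127.
Each forward site pairs with the reverse site to give a product ending at position 127: sizes 115, 21 bp.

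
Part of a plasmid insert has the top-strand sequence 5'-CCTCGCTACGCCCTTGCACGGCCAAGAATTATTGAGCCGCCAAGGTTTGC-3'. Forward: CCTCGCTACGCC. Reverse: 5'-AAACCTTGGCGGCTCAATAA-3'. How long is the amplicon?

Forward primer CCTCGCTACGCC is found on the top strand at positions 1–12.
The reverse primer's reverse complement is TTATTGAGCCGCCAAGGTTT, which matches the template at positions 29–48.
Amplicon spans positions 1–48: 48 bp.

48 bp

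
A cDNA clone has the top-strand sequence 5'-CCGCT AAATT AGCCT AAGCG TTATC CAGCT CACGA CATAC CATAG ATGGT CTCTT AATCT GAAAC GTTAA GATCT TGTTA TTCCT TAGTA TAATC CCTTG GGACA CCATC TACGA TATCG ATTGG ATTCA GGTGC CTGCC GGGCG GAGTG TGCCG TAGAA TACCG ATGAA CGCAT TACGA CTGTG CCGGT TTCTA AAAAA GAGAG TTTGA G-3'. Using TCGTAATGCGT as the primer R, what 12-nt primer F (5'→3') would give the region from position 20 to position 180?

The reverse primer's reverse complement ACGCATTACGA matches the template at positions 170–180; the product starts at position 20.
The forward primer is identical to the top strand over positions 20–31: GTTATCCAGCTC.

5'-GTTATCCAGCTC-3'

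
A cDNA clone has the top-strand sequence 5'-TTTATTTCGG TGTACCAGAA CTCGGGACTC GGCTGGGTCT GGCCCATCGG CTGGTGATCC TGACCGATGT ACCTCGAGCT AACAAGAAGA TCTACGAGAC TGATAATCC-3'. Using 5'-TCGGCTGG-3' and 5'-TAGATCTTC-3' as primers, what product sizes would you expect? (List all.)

66 bp, 48 bp

The forward primer TCGGCTGG matches the top strand at positions 29–36, 47–54.
The reverse primer's reverse complement is GAAGATCTA, matching at positions 86–94.
Each forward site pairs with the reverse site to give a product ending at position 94: sizes 66, 48 bp.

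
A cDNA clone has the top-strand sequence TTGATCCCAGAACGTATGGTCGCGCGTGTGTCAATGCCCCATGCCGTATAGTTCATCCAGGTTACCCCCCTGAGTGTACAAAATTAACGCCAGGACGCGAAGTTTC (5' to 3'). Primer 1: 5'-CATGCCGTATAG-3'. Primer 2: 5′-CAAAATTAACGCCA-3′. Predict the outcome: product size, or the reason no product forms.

Primer 1 (CATGCCGTATAG) matches the top strand at positions 40–51 (3' end points downstream).
Primer 2 (CAAAATTAACGCCA) also matches the top strand directly, at positions 79–92 — its reverse complement TGGCGTTAATTTTG is not present.
Both primers anneal to the bottom strand with 3' ends pointing the same way, so neither can prime synthesis back toward the other.

No product — both primers anneal to the same strand and extend in the same direction.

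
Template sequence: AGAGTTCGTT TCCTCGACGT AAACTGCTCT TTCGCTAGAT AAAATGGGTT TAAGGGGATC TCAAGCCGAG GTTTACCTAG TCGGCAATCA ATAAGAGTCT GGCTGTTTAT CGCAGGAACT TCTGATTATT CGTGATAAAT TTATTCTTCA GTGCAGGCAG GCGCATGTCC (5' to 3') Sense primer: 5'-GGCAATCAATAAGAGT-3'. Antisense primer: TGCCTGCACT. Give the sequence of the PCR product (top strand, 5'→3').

5'-GGCAATCAATAAGAGTCTGGCTGTTTATCGCAGGAACTTCTGATTATTCGTGATAAATTTATTCTTCAGTGCAGGCA-3'

The forward primer matches the template at positions 83–98.
The reverse primer's reverse complement is AGTGCAGGCA, which matches the template at positions 150–159.
The product is the template from position 83 through 159 (77 bp).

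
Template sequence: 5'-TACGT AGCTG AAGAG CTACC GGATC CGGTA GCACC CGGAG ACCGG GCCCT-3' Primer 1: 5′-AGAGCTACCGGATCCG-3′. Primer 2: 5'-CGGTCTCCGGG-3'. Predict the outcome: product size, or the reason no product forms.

Yes — a 33 bp product.

Primer 1 (AGAGCTACCGGATCCG) matches the top strand at positions 12–27; it acts as a forward primer.
Primer 2's reverse complement is CCCGGAGACCG, matching the top strand at positions 34–44; it acts as a reverse primer.
The 3' ends face each other across positions 12–44, giving a 33 bp product.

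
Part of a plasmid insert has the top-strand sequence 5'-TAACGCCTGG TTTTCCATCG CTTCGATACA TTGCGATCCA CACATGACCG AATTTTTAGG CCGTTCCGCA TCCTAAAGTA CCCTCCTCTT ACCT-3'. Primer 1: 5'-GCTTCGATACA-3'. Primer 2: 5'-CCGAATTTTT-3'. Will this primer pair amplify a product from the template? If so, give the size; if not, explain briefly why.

No product — both primers anneal to the same strand and extend in the same direction.

Primer 1 (GCTTCGATACA) matches the top strand at positions 20–30 (3' end points downstream).
Primer 2 (CCGAATTTTT) also matches the top strand directly, at positions 48–57 — its reverse complement AAAAATTCGG is not present.
Both primers anneal to the bottom strand with 3' ends pointing the same way, so neither can prime synthesis back toward the other.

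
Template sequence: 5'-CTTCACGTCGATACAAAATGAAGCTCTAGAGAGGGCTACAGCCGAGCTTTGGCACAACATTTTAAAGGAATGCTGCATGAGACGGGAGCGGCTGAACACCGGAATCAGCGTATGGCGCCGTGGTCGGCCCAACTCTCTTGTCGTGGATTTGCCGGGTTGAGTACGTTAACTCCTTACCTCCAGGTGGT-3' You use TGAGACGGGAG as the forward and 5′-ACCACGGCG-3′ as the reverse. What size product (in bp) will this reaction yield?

Scanning the template, TGAGACGGGAG occurs at positions 78–88; this primer anneals to the bottom strand there with its 3' end pointing downstream.
Taking the reverse complement of ACCACGGCG gives CGCCGTGGT, found at positions 116–124 on the template; the primer anneals here to the top strand with its 3' end pointing upstream.
Product length = (reverse-primer end) − (forward-primer start) + 1 = 124 − 78 + 1 = 47 bp.

47 bp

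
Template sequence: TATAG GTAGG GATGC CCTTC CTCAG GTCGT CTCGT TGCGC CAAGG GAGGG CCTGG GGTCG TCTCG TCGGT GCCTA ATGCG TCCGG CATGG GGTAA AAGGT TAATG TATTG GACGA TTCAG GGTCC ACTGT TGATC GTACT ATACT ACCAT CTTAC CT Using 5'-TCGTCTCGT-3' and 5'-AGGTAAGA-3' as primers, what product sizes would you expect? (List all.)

131 bp, 100 bp

The forward primer TCGTCTCGT matches the top strand at positions 27–35, 58–66.
The reverse primer's reverse complement is TCTTACCT, matching at positions 150–157.
Each forward site pairs with the reverse site to give a product ending at position 157: sizes 131, 100 bp.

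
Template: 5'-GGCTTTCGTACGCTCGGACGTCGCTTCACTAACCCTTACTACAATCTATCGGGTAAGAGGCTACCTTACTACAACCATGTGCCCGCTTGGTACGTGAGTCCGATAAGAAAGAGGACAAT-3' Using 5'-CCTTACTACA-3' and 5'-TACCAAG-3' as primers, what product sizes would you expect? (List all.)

The forward primer CCTTACTACA matches the top strand at positions 34–43, 64–73.
The reverse primer's reverse complement is CTTGGTA, matching at positions 86–92.
Each forward site pairs with the reverse site to give a product ending at position 92: sizes 59, 29 bp.

59 bp, 29 bp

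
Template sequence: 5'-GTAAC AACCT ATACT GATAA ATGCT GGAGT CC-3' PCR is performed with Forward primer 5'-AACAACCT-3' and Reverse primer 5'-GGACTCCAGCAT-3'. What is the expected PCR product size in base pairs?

30 bp

Forward primer AACAACCT is found on the top strand at positions 3–10.
Taking the reverse complement of GGACTCCAGCAT gives ATGCTGGAGTCC, found at positions 21–32 on the template; the primer anneals here to the top strand with its 3' end pointing upstream.
Amplicon spans positions 3–32: 30 bp.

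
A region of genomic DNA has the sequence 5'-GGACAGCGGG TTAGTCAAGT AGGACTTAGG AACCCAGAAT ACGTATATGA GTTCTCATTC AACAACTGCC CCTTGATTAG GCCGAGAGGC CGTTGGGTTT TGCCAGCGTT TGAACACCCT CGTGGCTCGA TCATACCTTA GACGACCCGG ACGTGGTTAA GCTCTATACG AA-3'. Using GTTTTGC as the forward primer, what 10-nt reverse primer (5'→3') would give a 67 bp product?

The forward primer binds at positions 97–103, so a 67 bp product ends at position 97 + 67 − 1 = 163.
The reverse primer anneals to the top strand over positions 154–163, i.e. to TGGTTAAGCT.
Its sequence written 5'→3' is the reverse complement: AGCTTAACCA.

5'-AGCTTAACCA-3'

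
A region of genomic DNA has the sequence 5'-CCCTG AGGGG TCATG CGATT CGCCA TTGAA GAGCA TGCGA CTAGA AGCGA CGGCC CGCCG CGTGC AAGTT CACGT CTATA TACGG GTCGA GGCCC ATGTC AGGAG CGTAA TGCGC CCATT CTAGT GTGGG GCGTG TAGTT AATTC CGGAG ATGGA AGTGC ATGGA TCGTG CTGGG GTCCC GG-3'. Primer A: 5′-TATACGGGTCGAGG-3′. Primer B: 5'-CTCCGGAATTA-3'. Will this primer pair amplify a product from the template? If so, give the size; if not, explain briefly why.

Primer A (TATACGGGTCGAGG) matches the top strand at positions 79–92; it acts as a forward primer.
Primer B's reverse complement is TAATTCCGGAG, matching the top strand at positions 140–150; it acts as a reverse primer.
The 3' ends face each other across positions 79–150, giving a 72 bp product.

Yes — a 72 bp product.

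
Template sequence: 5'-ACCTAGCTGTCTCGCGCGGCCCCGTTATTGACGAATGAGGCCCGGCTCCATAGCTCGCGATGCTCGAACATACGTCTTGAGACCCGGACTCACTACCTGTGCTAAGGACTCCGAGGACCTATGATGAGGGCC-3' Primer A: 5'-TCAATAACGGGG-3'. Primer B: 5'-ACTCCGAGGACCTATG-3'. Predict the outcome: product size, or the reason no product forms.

Primer A (TCAATAACGGGG) has reverse complement CCCCGTTATTGA, which matches the top strand at positions 20–31; primer A anneals to the top strand there with its 3' end pointing upstream toward position 20.
Primer B (ACTCCGAGGACCTATG) matches the top strand directly at positions 108–123; it anneals to the bottom strand with its 3' end pointing downstream toward position 123.
The 3' ends diverge (primer A extends toward position 1, primer B toward position 132), so the primers never converge on a shared product.

No product — the primers' 3' ends point away from each other.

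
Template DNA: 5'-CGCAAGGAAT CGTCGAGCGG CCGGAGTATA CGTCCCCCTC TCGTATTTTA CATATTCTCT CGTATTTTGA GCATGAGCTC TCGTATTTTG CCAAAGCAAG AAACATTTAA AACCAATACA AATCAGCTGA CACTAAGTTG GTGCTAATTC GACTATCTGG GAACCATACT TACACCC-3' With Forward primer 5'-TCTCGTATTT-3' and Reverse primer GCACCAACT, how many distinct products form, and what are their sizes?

Three products: 106 bp, 87 bp, 66 bp

The forward primer TCTCGTATTT matches the top strand at positions 39–48, 58–67, 79–88.
The reverse primer's reverse complement is AGTTGGTGC, matching at positions 136–144.
Each forward site pairs with the reverse site to give a product ending at position 144: sizes 106, 87, 66 bp.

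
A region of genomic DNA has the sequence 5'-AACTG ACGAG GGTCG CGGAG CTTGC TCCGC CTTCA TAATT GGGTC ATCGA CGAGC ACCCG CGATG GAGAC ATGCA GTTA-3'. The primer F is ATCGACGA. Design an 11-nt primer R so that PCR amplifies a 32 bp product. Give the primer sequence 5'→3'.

5'-ACTGCATGTCT-3'

The forward primer binds at positions 46–53, so a 32 bp product ends at position 46 + 32 − 1 = 77.
The reverse primer anneals to the top strand over positions 67–77, i.e. to AGACATGCAGT.
Its sequence written 5'→3' is the reverse complement: ACTGCATGTCT.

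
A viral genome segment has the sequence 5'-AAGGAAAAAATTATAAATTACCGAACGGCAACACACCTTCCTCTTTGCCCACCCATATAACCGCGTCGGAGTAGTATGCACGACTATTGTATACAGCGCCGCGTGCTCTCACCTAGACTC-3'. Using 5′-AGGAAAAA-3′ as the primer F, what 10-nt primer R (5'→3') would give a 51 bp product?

5'-GTGGGCAAAG-3'

The forward primer binds at positions 2–9, so a 51 bp product ends at position 2 + 51 − 1 = 52.
The reverse primer anneals to the top strand over positions 43–52, i.e. to CTTTGCCCAC.
Its sequence written 5'→3' is the reverse complement: GTGGGCAAAG.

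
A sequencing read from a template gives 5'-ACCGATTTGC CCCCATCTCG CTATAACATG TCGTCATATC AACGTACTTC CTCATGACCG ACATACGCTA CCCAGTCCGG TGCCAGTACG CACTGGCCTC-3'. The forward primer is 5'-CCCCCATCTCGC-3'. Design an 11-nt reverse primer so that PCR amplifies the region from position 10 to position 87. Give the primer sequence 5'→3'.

The product's 3' end on the top strand is position 87.
The reverse primer anneals to the top strand over positions 77–87, i.e. to CCGGTGCCAGT.
Its sequence written 5'→3' is the reverse complement: ACTGGCACCGG.

5'-ACTGGCACCGG-3'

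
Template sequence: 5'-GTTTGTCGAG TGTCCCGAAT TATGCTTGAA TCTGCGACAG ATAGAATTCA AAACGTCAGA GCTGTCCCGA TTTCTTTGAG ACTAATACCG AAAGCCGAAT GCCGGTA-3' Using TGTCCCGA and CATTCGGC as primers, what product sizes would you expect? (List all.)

91 bp, 39 bp

The forward primer TGTCCCGA matches the top strand at positions 11–18, 63–70.
The reverse primer's reverse complement is GCCGAATG, matching at positions 94–101.
Each forward site pairs with the reverse site to give a product ending at position 101: sizes 91, 39 bp.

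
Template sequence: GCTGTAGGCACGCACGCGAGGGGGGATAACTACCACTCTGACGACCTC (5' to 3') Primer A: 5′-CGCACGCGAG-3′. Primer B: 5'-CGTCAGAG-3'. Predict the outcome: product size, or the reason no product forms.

Primer A (CGCACGCGAG) matches the top strand at positions 11–20; it acts as a forward primer.
Primer B's reverse complement is CTCTGACG, matching the top strand at positions 36–43; it acts as a reverse primer.
The 3' ends face each other across positions 11–43, giving a 33 bp product.

Yes — a 33 bp product.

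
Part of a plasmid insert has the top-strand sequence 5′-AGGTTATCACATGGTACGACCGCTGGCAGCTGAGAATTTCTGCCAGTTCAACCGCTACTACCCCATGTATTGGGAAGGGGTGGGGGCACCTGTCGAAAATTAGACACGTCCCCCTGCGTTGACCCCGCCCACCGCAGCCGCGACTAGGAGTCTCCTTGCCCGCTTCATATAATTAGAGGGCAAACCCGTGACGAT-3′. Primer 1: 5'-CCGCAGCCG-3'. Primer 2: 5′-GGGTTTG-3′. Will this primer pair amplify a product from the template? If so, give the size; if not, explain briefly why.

Primer 1 (CCGCAGCCG) matches the top strand at positions 132–140; it acts as a forward primer.
Primer 2's reverse complement is CAAACCC, matching the top strand at positions 181–187; it acts as a reverse primer.
The 3' ends face each other across positions 132–187, giving a 56 bp product.

Yes — a 56 bp product.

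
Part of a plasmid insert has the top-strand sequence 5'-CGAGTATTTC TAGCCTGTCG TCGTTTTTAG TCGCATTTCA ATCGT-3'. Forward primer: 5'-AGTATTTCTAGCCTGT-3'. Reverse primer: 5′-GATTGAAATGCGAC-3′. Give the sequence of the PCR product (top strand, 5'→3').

5'-AGTATTTCTAGCCTGTCGTCGTTTTTAGTCGCATTTCAATC-3'

Forward primer AGTATTTCTAGCCTGT is found on the top strand at positions 3–18.
The reverse primer's reverse complement is GTCGCATTTCAATC, which matches the template at positions 30–43.
The product is the template from position 3 through 43 (41 bp).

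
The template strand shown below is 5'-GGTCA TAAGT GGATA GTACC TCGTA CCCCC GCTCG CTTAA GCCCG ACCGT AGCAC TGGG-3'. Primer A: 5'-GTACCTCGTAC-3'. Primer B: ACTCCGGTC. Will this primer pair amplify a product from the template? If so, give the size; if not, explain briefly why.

Primer B (ACTCCGGTC) does not match the top strand, and its reverse complement GACCGGAGT does not match either.
With no annealing site for primer B, no amplification occurs.

No product — primer B has no binding site in the template.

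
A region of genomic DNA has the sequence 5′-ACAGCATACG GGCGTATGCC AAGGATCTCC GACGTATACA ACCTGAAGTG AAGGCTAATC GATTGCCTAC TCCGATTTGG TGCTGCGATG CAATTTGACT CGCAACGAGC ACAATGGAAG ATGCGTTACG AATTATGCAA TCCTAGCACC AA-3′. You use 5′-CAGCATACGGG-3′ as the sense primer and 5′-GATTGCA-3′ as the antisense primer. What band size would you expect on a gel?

Scanning the template, CAGCATACGGG occurs at positions 2–12; this primer anneals to the bottom strand there with its 3' end pointing downstream.
The reverse primer's reverse complement is TGCAATC, which matches the template at positions 136–142.
Amplicon spans positions 2–142: 141 bp.

141 bp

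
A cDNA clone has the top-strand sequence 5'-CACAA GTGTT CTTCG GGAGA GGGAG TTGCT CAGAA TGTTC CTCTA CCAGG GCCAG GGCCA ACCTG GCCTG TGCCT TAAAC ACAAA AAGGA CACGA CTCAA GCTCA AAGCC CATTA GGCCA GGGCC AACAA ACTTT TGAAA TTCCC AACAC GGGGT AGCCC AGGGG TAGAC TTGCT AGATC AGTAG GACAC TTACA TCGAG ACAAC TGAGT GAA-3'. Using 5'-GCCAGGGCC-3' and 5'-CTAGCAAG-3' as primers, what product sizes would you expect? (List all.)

127 bp, 61 bp

The forward primer GCCAGGGCC matches the top strand at positions 51–59, 117–125.
The reverse primer's reverse complement is CTTGCTAG, matching at positions 170–177.
Each forward site pairs with the reverse site to give a product ending at position 177: sizes 127, 61 bp.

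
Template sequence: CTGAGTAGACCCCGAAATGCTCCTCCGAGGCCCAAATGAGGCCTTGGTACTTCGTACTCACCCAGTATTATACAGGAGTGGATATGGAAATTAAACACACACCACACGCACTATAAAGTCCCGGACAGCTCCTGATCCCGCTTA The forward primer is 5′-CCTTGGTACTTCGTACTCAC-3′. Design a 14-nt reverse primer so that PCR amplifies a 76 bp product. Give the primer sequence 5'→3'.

5'-TTTATAGTGCGTGT-3'

The forward primer binds at positions 42–61, so a 76 bp product ends at position 42 + 76 − 1 = 117.
The reverse primer anneals to the top strand over positions 104–117, i.e. to ACACGCACTATAAA.
Its sequence written 5'→3' is the reverse complement: TTTATAGTGCGTGT.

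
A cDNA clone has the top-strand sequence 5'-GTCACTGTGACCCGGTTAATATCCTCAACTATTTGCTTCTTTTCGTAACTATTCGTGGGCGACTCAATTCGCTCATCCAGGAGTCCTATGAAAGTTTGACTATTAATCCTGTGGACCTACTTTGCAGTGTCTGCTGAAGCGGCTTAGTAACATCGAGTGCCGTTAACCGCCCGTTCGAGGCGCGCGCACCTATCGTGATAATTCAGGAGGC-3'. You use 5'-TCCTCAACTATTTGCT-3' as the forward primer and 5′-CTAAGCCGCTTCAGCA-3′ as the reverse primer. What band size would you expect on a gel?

126 bp

Scanning the template, TCCTCAACTATTTGCT occurs at positions 22–37; this primer anneals to the bottom strand there with its 3' end pointing downstream.
Taking the reverse complement of CTAAGCCGCTTCAGCA gives TGCTGAAGCGGCTTAG, found at positions 132–147 on the template; the primer anneals here to the top strand with its 3' end pointing upstream.
Product length = (reverse-primer end) − (forward-primer start) + 1 = 147 − 22 + 1 = 126 bp.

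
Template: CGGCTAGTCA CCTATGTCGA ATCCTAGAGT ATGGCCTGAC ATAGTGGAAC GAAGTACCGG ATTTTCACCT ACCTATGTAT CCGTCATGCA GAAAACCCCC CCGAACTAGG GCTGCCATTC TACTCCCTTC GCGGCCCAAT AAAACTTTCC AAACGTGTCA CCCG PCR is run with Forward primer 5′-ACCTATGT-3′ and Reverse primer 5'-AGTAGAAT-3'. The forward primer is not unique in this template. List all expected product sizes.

115 bp, 54 bp

The forward primer ACCTATGT matches the top strand at positions 10–17, 71–78.
The reverse primer's reverse complement is ATTCTACT, matching at positions 117–124.
Each forward site pairs with the reverse site to give a product ending at position 124: sizes 115, 54 bp.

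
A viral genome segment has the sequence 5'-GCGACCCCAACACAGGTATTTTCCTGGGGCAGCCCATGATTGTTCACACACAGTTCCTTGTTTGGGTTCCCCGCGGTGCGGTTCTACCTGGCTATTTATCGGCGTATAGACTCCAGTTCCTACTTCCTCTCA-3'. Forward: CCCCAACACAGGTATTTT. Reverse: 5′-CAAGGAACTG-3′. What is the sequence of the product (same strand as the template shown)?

Scanning the template, CCCCAACACAGGTATTTT occurs at positions 5–22; this primer anneals to the bottom strand there with its 3' end pointing downstream.
Taking the reverse complement of CAAGGAACTG gives CAGTTCCTTG, found at positions 51–60 on the template; the primer anneals here to the top strand with its 3' end pointing upstream.
The product is the template from position 5 through 60 (56 bp).

5'-CCCCAACACAGGTATTTTCCTGGGGCAGCCCATGATTGTTCACACACAGTTCCTTG-3'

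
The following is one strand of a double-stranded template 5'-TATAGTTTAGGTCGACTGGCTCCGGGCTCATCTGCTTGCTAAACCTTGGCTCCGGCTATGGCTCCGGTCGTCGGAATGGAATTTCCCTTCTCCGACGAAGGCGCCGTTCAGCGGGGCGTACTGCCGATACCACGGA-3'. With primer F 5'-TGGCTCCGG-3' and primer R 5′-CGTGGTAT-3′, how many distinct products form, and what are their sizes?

The forward primer TGGCTCCGG matches the top strand at positions 17–25, 47–55, 59–67.
The reverse primer's reverse complement is ATACCACG, matching at positions 127–134.
Each forward site pairs with the reverse site to give a product ending at position 134: sizes 118, 88, 76 bp.

Three products: 118 bp, 88 bp, 76 bp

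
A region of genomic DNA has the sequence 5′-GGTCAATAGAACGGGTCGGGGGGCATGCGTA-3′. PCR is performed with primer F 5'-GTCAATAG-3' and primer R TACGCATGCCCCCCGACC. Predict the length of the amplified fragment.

Scanning the template, GTCAATAG occurs at positions 2–9; this primer anneals to the bottom strand there with its 3' end pointing downstream.
Taking the reverse complement of TACGCATGCCCCCCGACC gives GGTCGGGGGGCATGCGTA, found at positions 14–31 on the template; the primer anneals here to the top strand with its 3' end pointing upstream.
Amplicon spans positions 2–31: 30 bp.

30 bp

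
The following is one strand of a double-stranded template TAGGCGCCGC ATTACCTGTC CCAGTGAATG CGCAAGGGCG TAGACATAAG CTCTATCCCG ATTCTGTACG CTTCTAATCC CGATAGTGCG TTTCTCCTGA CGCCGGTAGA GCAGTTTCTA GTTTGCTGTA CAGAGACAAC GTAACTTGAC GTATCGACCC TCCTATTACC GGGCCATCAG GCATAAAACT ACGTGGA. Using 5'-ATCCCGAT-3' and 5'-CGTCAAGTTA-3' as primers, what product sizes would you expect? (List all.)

The forward primer ATCCCGAT matches the top strand at positions 55–62, 77–84.
The reverse primer's reverse complement is TAACTTGACG, matching at positions 142–151.
Each forward site pairs with the reverse site to give a product ending at position 151: sizes 97, 75 bp.

97 bp, 75 bp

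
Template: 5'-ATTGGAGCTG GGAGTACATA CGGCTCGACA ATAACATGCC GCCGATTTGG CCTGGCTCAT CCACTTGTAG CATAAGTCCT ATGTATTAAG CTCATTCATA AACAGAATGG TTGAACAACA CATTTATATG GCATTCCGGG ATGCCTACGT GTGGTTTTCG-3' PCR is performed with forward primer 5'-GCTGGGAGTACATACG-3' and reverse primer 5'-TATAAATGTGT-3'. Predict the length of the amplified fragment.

122 bp

Forward primer GCTGGGAGTACATACG is found on the top strand at positions 7–22.
Reverse complement of the reverse primer: ACACATTTATA. This occurs on the top strand at positions 118–128.
Amplicon spans positions 7–128: 122 bp.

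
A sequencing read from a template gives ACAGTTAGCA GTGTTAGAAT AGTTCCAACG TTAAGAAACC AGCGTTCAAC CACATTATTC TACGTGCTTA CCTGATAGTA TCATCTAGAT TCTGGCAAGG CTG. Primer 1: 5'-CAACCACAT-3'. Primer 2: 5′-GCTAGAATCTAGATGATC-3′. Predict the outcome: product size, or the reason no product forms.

Primer 2 (GCTAGAATCTAGATGATC) does not match the top strand, and its reverse complement GATCATCTAGATTCTAGC does not match either.
With no annealing site for primer 2, no amplification occurs.

No product — primer 2 has no binding site in the template.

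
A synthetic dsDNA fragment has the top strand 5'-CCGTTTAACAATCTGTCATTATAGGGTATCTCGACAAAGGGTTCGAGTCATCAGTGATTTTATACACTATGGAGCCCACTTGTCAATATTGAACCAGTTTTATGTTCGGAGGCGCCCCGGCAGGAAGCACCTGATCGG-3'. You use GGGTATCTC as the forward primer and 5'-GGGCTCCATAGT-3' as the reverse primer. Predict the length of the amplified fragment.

54 bp

The forward primer matches the template at positions 24–32.
The reverse primer's reverse complement is ACTATGGAGCCC, which matches the template at positions 66–77.
Amplicon spans positions 24–77: 54 bp.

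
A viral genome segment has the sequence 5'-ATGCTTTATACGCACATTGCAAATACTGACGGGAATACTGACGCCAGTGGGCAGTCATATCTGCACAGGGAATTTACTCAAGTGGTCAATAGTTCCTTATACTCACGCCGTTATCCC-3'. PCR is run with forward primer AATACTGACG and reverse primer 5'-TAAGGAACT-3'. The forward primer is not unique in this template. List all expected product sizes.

The forward primer AATACTGACG matches the top strand at positions 22–31, 34–43.
The reverse primer's reverse complement is AGTTCCTTA, matching at positions 91–99.
Each forward site pairs with the reverse site to give a product ending at position 99: sizes 78, 66 bp.

78 bp, 66 bp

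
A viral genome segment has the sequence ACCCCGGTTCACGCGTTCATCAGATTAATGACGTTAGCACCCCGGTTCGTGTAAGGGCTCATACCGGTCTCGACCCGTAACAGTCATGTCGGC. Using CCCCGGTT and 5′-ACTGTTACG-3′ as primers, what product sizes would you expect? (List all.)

The forward primer CCCCGGTT matches the top strand at positions 2–9, 40–47.
The reverse primer's reverse complement is CGTAACAGT, matching at positions 76–84.
Each forward site pairs with the reverse site to give a product ending at position 84: sizes 83, 45 bp.

83 bp, 45 bp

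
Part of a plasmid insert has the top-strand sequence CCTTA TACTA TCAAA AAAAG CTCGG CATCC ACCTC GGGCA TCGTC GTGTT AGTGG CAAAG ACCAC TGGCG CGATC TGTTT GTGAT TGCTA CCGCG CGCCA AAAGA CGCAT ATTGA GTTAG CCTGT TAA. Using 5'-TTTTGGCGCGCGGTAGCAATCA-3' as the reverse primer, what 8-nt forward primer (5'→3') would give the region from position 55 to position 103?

The reverse primer's reverse complement TGATTGCTACCGCGCGCCAAAA matches the template at positions 82–103; the product starts at position 55.
The forward primer is identical to the top strand over positions 55–62: GCAAAGAC.

5'-GCAAAGAC-3'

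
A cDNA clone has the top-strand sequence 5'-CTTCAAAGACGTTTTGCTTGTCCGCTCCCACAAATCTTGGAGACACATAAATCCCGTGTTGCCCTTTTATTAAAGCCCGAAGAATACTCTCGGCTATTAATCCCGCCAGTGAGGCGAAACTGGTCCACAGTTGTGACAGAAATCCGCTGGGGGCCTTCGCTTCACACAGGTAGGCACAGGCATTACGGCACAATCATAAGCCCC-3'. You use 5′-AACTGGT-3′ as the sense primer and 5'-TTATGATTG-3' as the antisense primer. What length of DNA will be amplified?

The forward primer matches the template at positions 118–124.
Reverse complement of the reverse primer: CAATCATAA. This occurs on the top strand at positions 191–199.
Amplicon spans positions 118–199: 82 bp.

82 bp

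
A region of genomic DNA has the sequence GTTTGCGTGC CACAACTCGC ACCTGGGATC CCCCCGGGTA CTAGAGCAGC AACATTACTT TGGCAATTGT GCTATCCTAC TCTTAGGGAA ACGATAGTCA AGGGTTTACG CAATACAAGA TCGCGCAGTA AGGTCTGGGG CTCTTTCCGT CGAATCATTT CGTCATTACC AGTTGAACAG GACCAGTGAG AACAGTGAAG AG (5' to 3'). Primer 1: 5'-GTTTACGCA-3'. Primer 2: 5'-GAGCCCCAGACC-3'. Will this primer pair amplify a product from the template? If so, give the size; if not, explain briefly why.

Yes — a 40 bp product.

Primer 1 (GTTTACGCA) matches the top strand at positions 104–112; it acts as a forward primer.
Primer 2's reverse complement is GGTCTGGGGCTC, matching the top strand at positions 132–143; it acts as a reverse primer.
The 3' ends face each other across positions 104–143, giving a 40 bp product.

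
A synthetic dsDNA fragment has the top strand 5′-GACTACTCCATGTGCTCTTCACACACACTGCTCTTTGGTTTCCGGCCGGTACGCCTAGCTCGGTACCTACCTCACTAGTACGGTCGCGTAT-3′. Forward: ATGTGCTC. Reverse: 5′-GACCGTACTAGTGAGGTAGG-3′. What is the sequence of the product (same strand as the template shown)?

Forward primer ATGTGCTC is found on the top strand at positions 10–17.
Reverse complement of the reverse primer: CCTACCTCACTAGTACGGTC. This occurs on the top strand at positions 66–85.
The product is the template from position 10 through 85 (76 bp).

5'-ATGTGCTCTTCACACACACTGCTCTTTGGTTTCCGGCCGGTACGCCTAGCTCGGTACCTACCTCACTAGTACGGTC-3'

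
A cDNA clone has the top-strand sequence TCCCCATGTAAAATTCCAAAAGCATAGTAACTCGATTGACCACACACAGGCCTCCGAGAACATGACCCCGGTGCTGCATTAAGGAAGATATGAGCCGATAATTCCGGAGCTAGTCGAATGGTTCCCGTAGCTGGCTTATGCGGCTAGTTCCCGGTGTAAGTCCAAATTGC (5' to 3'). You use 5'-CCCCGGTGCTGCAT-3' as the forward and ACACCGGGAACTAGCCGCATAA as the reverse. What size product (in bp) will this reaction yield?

The forward primer matches the template at positions 66–79.
Taking the reverse complement of ACACCGGGAACTAGCCGCATAA gives TTATGCGGCTAGTTCCCGGTGT, found at positions 136–157 on the template; the primer anneals here to the top strand with its 3' end pointing upstream.
Amplicon spans positions 66–157: 92 bp.

92 bp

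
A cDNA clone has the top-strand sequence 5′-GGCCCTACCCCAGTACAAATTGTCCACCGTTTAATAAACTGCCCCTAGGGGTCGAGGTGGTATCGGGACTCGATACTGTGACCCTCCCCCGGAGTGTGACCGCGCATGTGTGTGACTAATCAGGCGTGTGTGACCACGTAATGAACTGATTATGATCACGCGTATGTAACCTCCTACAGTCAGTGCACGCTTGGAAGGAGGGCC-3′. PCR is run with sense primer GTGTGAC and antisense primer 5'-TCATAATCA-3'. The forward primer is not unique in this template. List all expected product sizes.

62 bp, 46 bp, 28 bp

The forward primer GTGTGAC matches the top strand at positions 94–100, 110–116, 128–134.
The reverse primer's reverse complement is TGATTATGA, matching at positions 147–155.
Each forward site pairs with the reverse site to give a product ending at position 155: sizes 62, 46, 28 bp.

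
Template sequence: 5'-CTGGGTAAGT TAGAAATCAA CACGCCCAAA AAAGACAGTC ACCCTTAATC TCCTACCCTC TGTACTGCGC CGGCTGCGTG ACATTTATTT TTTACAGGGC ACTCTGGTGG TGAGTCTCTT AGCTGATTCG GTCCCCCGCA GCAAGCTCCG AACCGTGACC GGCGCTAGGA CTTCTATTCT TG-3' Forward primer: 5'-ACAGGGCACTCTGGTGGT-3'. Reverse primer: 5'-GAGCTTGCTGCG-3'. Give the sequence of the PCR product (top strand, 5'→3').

Scanning the template, ACAGGGCACTCTGGTGGT occurs at positions 94–111; this primer anneals to the bottom strand there with its 3' end pointing downstream.
The reverse primer's reverse complement is CGCAGCAAGCTC, which matches the template at positions 137–148.
The product is the template from position 94 through 148 (55 bp).

5'-ACAGGGCACTCTGGTGGTGAGTCTCTTAGCTGATTCGGTCCCCCGCAGCAAGCTC-3'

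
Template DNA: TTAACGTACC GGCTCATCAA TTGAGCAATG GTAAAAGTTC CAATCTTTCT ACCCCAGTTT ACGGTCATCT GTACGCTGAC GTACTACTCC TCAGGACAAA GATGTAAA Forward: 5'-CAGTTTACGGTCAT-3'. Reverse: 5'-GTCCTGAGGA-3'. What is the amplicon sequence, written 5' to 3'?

5'-CAGTTTACGGTCATCTGTACGCTGACGTACTACTCCTCAGGAC-3'

Scanning the template, CAGTTTACGGTCAT occurs at positions 55–68; this primer anneals to the bottom strand there with its 3' end pointing downstream.
Reverse complement of the reverse primer: TCCTCAGGAC. This occurs on the top strand at positions 88–97.
The product is the template from position 55 through 97 (43 bp).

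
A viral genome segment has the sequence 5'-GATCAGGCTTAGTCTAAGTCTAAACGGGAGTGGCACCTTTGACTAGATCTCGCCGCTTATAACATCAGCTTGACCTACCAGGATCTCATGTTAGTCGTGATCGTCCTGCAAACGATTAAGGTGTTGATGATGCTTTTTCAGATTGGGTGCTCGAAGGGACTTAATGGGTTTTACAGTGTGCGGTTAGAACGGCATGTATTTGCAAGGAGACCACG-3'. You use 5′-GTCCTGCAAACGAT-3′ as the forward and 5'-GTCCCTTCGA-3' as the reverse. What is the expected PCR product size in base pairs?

Forward primer GTCCTGCAAACGAT is found on the top strand at positions 103–116.
The reverse primer's reverse complement is TCGAAGGGAC, which matches the template at positions 151–160.
Product length = (reverse-primer end) − (forward-primer start) + 1 = 160 − 103 + 1 = 58 bp.

58 bp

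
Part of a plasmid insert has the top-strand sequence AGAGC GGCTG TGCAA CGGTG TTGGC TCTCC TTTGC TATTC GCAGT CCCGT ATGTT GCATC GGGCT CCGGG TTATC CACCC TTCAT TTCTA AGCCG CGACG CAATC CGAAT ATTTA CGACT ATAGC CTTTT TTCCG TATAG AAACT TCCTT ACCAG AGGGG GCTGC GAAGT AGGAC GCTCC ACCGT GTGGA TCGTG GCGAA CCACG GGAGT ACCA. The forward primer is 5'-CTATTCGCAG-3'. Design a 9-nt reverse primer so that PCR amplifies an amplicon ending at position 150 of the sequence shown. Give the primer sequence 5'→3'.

The forward primer binds at positions 35–44; the product's 3' end on the top strand is position 150.
The reverse primer anneals to the top strand over positions 142–150, i.e. to AACTTCCTT.
Its sequence written 5'→3' is the reverse complement: AAGGAAGTT.

5'-AAGGAAGTT-3'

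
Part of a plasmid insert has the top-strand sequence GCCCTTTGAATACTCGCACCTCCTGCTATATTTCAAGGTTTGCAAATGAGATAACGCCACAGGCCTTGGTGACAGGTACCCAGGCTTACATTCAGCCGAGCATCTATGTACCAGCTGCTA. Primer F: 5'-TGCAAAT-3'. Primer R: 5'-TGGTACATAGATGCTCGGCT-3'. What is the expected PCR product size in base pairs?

Scanning the template, TGCAAAT occurs at positions 41–47; this primer anneals to the bottom strand there with its 3' end pointing downstream.
Reverse complement of the reverse primer: AGCCGAGCATCTATGTACCA. This occurs on the top strand at positions 94–113.
Amplicon spans positions 41–113: 73 bp.

73 bp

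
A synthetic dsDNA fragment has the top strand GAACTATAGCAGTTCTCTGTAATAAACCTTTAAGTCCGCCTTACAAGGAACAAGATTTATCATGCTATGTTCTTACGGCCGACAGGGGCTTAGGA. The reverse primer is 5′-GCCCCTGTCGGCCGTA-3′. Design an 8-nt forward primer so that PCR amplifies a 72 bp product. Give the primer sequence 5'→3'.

5'-TGTAATAA-3'

The reverse primer's reverse complement TACGGCCGACAGGGGC matches the template at positions 74–89, so the product ends at position 89.
A 72 bp product then starts at position 89 − 72 + 1 = 18.
The forward primer is identical to the top strand there: TGTAATAA.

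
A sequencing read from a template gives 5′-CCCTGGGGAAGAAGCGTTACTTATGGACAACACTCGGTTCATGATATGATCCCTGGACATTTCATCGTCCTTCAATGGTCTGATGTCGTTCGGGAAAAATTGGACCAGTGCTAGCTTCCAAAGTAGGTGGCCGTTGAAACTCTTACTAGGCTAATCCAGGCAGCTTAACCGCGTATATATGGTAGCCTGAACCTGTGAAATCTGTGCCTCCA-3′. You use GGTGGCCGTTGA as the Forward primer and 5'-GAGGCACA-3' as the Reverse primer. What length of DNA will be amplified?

85 bp

The forward primer matches the template at positions 126–137.
Reverse complement of the reverse primer: TGTGCCTC. This occurs on the top strand at positions 203–210.
Amplicon spans positions 126–210: 85 bp.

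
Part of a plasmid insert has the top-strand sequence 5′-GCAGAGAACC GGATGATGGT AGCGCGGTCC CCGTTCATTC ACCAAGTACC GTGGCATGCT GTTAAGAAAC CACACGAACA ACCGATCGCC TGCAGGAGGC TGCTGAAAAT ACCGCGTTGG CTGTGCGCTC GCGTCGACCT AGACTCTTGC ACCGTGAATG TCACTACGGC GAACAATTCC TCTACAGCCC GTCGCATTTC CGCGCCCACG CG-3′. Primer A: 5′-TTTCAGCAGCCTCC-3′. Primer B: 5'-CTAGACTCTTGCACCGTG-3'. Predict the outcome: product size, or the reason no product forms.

No product — the primers' 3' ends point away from each other.

Primer A (TTTCAGCAGCCTCC) has reverse complement GGAGGCTGCTGAAA, which matches the top strand at positions 95–108; primer A anneals to the top strand there with its 3' end pointing upstream toward position 95.
Primer B (CTAGACTCTTGCACCGTG) matches the top strand directly at positions 139–156; it anneals to the bottom strand with its 3' end pointing downstream toward position 156.
The 3' ends diverge (primer A extends toward position 1, primer B toward position 212), so the primers never converge on a shared product.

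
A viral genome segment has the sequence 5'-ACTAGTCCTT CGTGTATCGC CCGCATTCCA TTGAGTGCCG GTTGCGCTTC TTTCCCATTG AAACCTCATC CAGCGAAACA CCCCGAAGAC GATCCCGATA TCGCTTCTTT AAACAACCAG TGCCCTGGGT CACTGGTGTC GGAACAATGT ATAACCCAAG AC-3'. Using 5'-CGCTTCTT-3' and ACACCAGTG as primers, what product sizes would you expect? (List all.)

95 bp, 38 bp

The forward primer CGCTTCTT matches the top strand at positions 45–52, 102–109.
The reverse primer's reverse complement is CACTGGTGT, matching at positions 131–139.
Each forward site pairs with the reverse site to give a product ending at position 139: sizes 95, 38 bp.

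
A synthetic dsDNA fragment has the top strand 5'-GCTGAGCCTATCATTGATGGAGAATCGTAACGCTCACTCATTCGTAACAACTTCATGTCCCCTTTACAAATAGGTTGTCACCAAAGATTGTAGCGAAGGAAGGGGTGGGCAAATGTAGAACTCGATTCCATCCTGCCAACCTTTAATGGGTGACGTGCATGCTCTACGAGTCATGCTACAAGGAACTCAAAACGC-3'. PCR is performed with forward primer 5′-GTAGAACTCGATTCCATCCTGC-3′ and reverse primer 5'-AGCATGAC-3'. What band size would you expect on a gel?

Forward primer GTAGAACTCGATTCCATCCTGC is found on the top strand at positions 115–136.
Reverse complement of the reverse primer: GTCATGCT. This occurs on the top strand at positions 170–177.
Amplicon spans positions 115–177: 63 bp.

63 bp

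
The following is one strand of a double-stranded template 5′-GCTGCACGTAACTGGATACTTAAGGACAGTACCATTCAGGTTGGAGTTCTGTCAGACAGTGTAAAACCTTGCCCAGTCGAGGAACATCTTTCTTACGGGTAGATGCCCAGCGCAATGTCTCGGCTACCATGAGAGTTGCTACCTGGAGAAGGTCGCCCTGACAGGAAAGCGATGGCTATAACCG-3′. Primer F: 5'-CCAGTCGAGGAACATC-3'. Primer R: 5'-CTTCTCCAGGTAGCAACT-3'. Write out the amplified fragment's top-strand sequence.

5'-CCAGTCGAGGAACATCTTTCTTACGGGTAGATGCCCAGCGCAATGTCTCGGCTACCATGAGAGTTGCTACCTGGAGAAG-3'

Forward primer CCAGTCGAGGAACATC is found on the top strand at positions 73–88.
Taking the reverse complement of CTTCTCCAGGTAGCAACT gives AGTTGCTACCTGGAGAAG, found at positions 134–151 on the template; the primer anneals here to the top strand with its 3' end pointing upstream.
The product is the template from position 73 through 151 (79 bp).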